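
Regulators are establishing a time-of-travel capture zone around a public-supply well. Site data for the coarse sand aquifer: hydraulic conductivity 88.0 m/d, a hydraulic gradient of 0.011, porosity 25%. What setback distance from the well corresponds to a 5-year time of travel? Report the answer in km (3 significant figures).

7.07 km

q = Ki = 88.0 × 0.011 = 0.9680 m/d
Seepage velocity v = q / n = 0.9680 / 0.25 = 3.872 m/d
T = 5 yr × 365 = 1825 d
L = v × T = 3.872 × 1825 = 7066 m
   = 7.07 km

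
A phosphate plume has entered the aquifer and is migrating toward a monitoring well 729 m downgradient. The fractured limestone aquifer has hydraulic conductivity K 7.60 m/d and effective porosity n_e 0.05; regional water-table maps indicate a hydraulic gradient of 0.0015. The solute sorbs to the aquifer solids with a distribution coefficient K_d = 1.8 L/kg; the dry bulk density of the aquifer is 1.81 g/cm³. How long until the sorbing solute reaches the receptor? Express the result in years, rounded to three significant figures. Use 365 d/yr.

580 years

Darcy flux q = K·i = 7.60 × 0.0015 = 0.01140 m/d
v = Ki/n = 7.60·0.0015/0.05 = 0.2280 m/d
Retardation R = 1 + ρ_b·K_d/n = 1 + 1.81×1.8/0.05 = 66.16
Contaminant velocity v_c = v/R = 0.2280/66.16 = 0.003446 m/d
t = L/v_c = 729/0.003446 = 211500 d
   = 211500/365 = 580 yr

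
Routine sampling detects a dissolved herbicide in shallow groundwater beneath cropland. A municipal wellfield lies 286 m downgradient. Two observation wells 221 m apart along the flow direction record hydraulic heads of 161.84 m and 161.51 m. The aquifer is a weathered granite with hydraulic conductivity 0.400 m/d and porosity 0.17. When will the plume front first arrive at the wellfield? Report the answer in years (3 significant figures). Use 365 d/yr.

223 years

Hydraulic gradient i = (161.84 − 161.51) / 221 = 0.33 / 221 = 0.001493
Darcy flux q = K·i = 0.400 × 0.001493 = 5.973e-4 m/d
v_s = q/n_e = 5.973e-4/0.17 = 0.003513 m/d
t = L / v = 286 / 0.003513 = 81400 d
   = 81400 / 365 = 223 yr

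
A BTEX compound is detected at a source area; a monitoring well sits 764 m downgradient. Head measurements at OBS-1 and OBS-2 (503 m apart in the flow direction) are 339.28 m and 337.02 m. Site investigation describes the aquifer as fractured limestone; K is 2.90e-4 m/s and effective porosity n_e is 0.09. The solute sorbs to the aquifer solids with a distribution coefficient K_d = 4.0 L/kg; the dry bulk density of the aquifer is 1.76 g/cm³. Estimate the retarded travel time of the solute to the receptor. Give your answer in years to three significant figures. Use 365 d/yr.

Hydraulic gradient i = (339.28 − 337.02) / 503 = 2.26 / 503 = 0.004493
K = 2.90e-4 m/s × 86400 s/d = 25.06 m/d
Specific discharge q = 25.06 × 0.004493 = 0.1126 m/d
Average linear velocity = 0.1126 / 0.09 = 1.251 m/d
Retardation R = 1 + ρ_b·K_d/n = 1 + 1.76×4.0/0.09 = 79.22
Contaminant velocity v_c = v/R = 1.251/79.22 = 0.01579 m/d
t = L/v_c = 764/0.01579 = 48390 d
   = 48390/365 = 133 yr

133 years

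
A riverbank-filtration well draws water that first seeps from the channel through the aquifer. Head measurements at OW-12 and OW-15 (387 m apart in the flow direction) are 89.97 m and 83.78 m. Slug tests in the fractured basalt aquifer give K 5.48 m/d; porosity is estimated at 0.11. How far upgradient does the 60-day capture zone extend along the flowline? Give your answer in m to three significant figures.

47.8 m

Hydraulic gradient i = (89.97 − 83.78) / 387 = 6.19 / 387 = 0.01599
q = Ki = 5.48 × 0.01599 = 0.08765 m/d
v_s = q/n_e = 0.08765/0.11 = 0.7968 m/d
L = v × T = 0.7968 × 60 = 47.81 m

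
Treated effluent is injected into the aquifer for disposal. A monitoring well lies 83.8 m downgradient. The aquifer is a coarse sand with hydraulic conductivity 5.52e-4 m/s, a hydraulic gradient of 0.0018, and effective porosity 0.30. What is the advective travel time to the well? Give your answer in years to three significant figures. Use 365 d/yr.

K = 5.52e-4 m/s × 86400 s/d = 47.69 m/d
Specific discharge q = 47.69 × 0.0018 = 0.08585 m/d
v = Ki/n = 47.69·0.0018/0.30 = 0.2862 m/d
t = L / v = 83.8 / 0.2862 = 292.8 d
   = 292.8 / 365 = 0.802 yr

0.802 years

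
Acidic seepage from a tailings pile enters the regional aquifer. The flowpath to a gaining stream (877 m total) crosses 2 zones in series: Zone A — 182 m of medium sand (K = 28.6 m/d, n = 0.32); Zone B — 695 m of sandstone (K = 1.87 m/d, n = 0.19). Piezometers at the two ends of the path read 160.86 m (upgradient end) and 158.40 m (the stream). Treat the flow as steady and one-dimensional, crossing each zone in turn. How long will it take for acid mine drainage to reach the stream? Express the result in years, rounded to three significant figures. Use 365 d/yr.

Total head drop ΔH = 160.86 − 158.40 = 2.46 m
Steady 1-D flow in series ⇒ the Darcy flux q is identical in every zone and the zone head losses add (resistances L/K in series).
Σ(L/K) = 182/28.6 + 695/1.87 = 6.364 + 371.7 = 378.0 d
q = ΔH / Σ(L/K) = 2.46 / 378.0 = 0.006508 m/d (same in every zone)
Zone A: v = q/n = 0.006508/0.32 = 0.02034 m/d → t_A = 182/0.02034 = 8950 d
Zone B: v = q/n = 0.006508/0.19 = 0.03425 m/d → t_B = 695/0.03425 = 20290 d
Total t = 8950 + 20290 = 29240 d
   = 29240 / 365 = 80.1 yr

80.1 years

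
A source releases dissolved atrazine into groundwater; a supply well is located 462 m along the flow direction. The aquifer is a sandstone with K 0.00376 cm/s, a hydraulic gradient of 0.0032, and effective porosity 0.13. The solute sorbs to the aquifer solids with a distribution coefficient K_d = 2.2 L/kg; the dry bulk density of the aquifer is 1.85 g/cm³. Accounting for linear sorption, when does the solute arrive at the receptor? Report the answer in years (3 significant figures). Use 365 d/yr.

511 years

K = 0.00376 cm/s × 864 = 3.249 m/d
Specific discharge q = 3.249 × 0.0032 = 0.01040 m/d
Seepage velocity v = q / n = 0.01040 / 0.13 = 0.07997 m/d
Retardation R = 1 + ρ_b·K_d/n = 1 + 1.85×2.2/0.13 = 32.31
Contaminant velocity v_c = v/R = 0.07997/32.31 = 0.002475 m/d
t = L/v_c = 462/0.002475 = 186700 d
   = 186700/365 = 511 yr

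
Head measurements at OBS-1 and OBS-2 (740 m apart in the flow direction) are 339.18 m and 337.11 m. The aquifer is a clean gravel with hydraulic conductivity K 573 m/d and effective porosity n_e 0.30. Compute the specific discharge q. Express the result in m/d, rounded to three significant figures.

1.60 m/d

Hydraulic gradient i = (339.18 − 337.11) / 740 = 2.07 / 740 = 0.002797
q = Ki = 573 × 0.002797 = 1.603 m/d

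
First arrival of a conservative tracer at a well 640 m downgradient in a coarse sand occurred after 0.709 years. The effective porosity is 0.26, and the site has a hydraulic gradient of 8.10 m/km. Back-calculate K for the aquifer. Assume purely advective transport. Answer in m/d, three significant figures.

79.4 m/d

t = 0.709 years = 258.8 d
v = L / t = 640 / 258.8 = 2.473 m/d
K = v · n / i = 2.473 × 0.26 / 0.0081 = 79.4 m/d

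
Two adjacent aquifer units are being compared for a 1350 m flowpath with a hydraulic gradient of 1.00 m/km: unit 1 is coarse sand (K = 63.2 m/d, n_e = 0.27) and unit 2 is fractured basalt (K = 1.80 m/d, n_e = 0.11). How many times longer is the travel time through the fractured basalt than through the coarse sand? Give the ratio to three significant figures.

14.3

Unit 1 (coarse sand): v = 63.2×0.0010/0.27 = 0.2341 m/d, t = 1350/0.2341 = 5767 d
Unit 2 (fractured basalt): v = 1.80×0.0010/0.11 = 0.01636 m/d, t = 1350/0.01636 = 82500 d
t(fractured basalt) / t(coarse sand) = 82500/5767 = 14.3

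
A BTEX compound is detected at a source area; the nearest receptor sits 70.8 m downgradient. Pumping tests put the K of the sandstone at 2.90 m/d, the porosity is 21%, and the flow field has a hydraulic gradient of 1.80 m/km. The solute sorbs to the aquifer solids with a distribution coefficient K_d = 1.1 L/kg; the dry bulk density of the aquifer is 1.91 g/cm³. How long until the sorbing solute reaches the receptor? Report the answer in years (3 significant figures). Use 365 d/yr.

85.9 years

q = Ki = 2.90 × 0.0018 = 0.005220 m/d
v_s = q/n_e = 0.005220/0.21 = 0.02486 m/d
Retardation R = 1 + ρ_b·K_d/n = 1 + 1.91×1.1/0.21 = 11.00
Contaminant velocity v_c = v/R = 0.02486/11.00 = 0.002259 m/d
t = L/v_c = 70.8/0.002259 = 31340 d
   = 31340/365 = 85.9 yr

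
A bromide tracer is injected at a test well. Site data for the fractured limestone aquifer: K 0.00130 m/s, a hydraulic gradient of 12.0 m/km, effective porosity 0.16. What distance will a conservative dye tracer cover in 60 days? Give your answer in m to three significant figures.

505 m

K = 0.00130 m/s × 86400 s/d = 112.3 m/d
Darcy flux q = K·i = 112.3 × 0.012 = 1.348 m/d
v = Ki/n = 112.3·0.012/0.16 = 8.424 m/d
L = v × T = 8.424 × 60 = 505.4 m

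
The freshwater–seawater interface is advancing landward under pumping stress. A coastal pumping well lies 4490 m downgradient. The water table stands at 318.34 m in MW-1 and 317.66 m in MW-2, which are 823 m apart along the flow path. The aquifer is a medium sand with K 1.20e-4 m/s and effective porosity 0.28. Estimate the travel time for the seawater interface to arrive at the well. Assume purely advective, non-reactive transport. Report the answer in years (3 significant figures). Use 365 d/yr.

402 years

Hydraulic gradient i = (318.34 − 317.66) / 823 = 0.68 / 823 = 8.262e-4
K = 1.20e-4 m/s × 86400 s/d = 10.37 m/d
q = Ki = 10.37 × 8.262e-4 = 0.008567 m/d
v = Ki/n = 10.37·8.262e-4/0.28 = 0.03059 m/d
t = L / v = 4490 / 0.03059 = 146800 d
   = 146800 / 365 = 402 yr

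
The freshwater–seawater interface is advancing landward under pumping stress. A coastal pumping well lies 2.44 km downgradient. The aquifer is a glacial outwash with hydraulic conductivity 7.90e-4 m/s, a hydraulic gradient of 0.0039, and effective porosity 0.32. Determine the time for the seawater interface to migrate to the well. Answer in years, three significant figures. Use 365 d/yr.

8.04 years

K = 7.90e-4 m/s × 86400 s/d = 68.26 m/d
q = Ki = 68.26 × 0.0039 = 0.2662 m/d
Seepage velocity v = q / n = 0.2662 / 0.32 = 0.8319 m/d
L = 2.44 km = 2440 m
t = L / v = 2440 / 0.8319 = 2933 d
   = 2933 / 365 = 8.04 yr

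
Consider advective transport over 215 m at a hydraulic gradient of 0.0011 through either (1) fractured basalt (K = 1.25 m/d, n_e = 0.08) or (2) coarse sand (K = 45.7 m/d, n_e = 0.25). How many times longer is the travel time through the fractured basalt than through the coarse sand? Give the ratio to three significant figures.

Unit 1 (fractured basalt): v = 1.25×0.0011/0.08 = 0.01719 m/d, t = 215/0.01719 = 12510 d
Unit 2 (coarse sand): v = 45.7×0.0011/0.25 = 0.2011 m/d, t = 215/0.2011 = 1069 d
t(fractured basalt) / t(coarse sand) = 12510/1069 = 11.7

11.7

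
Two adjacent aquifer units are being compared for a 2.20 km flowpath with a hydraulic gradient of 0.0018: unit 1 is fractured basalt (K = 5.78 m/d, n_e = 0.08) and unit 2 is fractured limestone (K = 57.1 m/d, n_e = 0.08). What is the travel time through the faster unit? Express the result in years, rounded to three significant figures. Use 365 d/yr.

4.69 years

Unit 1 (fractured basalt): v = 5.78×0.0018/0.08 = 0.1301 m/d, t = 2200/0.1301 = 16920 d
Unit 2 (fractured limestone): v = 57.1×0.0018/0.08 = 1.285 m/d, t = 2200/1.285 = 1712 d
Faster: 1712 d / 365 = 4.69 yr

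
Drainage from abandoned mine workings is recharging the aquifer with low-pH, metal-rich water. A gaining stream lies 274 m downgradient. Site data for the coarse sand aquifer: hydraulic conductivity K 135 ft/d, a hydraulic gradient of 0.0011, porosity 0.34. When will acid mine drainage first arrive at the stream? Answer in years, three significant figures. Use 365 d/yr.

K = 135 ft/d × 0.3048 = 41.15 m/d
q = Ki = 41.15 × 0.0011 = 0.04526 m/d
v_s = q/n_e = 0.04526/0.34 = 0.1331 m/d
t = L / v = 274 / 0.1331 = 2058 d
   = 2058 / 365 = 5.64 yr

5.64 years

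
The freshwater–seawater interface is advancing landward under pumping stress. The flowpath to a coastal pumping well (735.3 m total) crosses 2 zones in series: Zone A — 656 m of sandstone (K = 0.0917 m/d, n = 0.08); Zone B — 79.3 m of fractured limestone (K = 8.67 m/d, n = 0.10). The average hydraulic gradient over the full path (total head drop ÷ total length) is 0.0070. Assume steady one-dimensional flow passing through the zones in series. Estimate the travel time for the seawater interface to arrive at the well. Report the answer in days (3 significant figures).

Continuity: the same q passes through each zone, so ΔH = q·Σ(L_j/K_j) — the zones act as resistances in series.
Σ(L/K) = 656/0.0917 + 79.3/8.67 = 7154 + 9.146 = 7163 d
K_eq = L_total / Σ(L/K) = 735.3 / 7163 = 0.1027 m/d
q = K_eq · i = 0.1027 × 0.0070 = 7.186e-4 m/d (same in every zone)
Zone A: v = q/n = 7.186e-4/0.08 = 0.008982 m/d → t_A = 656/0.008982 = 73030 d
Zone B: v = q/n = 7.186e-4/0.10 = 0.007186 m/d → t_B = 79.3/0.007186 = 11040 d
Total t = 73030 + 11040 = 84070 d

84100 days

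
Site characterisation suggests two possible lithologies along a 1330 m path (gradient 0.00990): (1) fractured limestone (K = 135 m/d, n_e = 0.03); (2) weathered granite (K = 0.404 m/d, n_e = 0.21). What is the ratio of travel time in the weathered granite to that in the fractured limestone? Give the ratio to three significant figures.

2340

Unit 1 (fractured limestone): v = 135×0.0099/0.03 = 44.55 m/d, t = 1330/44.55 = 29.85 d
Unit 2 (weathered granite): v = 0.404×0.0099/0.21 = 0.01905 m/d, t = 1330/0.01905 = 69830 d
t(weathered granite) / t(fractured limestone) = 69830/29.85 = 2340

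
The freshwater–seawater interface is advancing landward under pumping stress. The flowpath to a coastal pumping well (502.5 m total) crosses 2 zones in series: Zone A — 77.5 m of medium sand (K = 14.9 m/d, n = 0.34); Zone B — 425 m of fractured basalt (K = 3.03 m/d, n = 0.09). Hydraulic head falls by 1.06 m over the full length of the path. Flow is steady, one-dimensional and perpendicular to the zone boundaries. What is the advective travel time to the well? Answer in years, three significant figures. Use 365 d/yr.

Steady 1-D flow in series ⇒ the Darcy flux q is identical in every zone and the zone head losses add (resistances L/K in series).
Σ(L/K) = 77.5/14.9 + 425/3.03 = 5.201 + 140.3 = 145.5 d
q = ΔH / Σ(L/K) = 1.06 / 145.5 = 0.007287 m/d (same in every zone)
Zone A: v = q/n = 0.007287/0.34 = 0.02143 m/d → t_A = 77.5/0.02143 = 3616 d
Zone B: v = q/n = 0.007287/0.09 = 0.08097 m/d → t_B = 425/0.08097 = 5249 d
Total t = 3616 + 5249 = 8865 d
   = 8865 / 365 = 24.3 yr

24.3 years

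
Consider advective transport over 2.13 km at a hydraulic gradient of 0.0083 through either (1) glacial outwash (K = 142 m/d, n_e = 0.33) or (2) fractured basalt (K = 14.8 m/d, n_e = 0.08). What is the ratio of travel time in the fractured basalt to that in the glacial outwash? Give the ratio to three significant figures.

2.33

Unit 1 (glacial outwash): v = 142×0.0083/0.33 = 3.572 m/d, t = 2130/3.572 = 596.4 d
Unit 2 (fractured basalt): v = 14.8×0.0083/0.08 = 1.536 m/d, t = 2130/1.536 = 1387 d
t(fractured basalt) / t(glacial outwash) = 1387/596.4 = 2.33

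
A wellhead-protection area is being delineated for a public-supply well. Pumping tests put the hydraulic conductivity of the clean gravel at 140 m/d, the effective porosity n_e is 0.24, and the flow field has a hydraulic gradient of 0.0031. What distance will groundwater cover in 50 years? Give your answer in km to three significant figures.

33.0 km

q = Ki = 140 × 0.0031 = 0.4340 m/d
v = Ki/n = 140·0.0031/0.24 = 1.808 m/d
T = 50 yr × 365 = 18250 d
L = v × T = 1.808 × 18250 = 33000 m
   = 33.0 km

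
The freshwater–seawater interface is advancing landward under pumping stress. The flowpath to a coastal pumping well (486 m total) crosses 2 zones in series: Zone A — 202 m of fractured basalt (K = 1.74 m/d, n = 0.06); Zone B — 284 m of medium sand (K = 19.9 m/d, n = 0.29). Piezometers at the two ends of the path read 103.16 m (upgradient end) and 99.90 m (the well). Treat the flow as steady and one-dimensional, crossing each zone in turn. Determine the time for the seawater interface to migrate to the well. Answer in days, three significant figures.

3780 days

Total head drop ΔH = 103.16 − 99.90 = 3.26 m
Continuity: the same q passes through each zone, so ΔH = q·Σ(L_j/K_j) — the zones act as resistances in series.
Σ(L/K) = 202/1.74 + 284/19.9 = 116.1 + 14.27 = 130.4 d
q = ΔH / Σ(L/K) = 3.26 / 130.4 = 0.02501 m/d (same in every zone)
Zone A: v = q/n = 0.02501/0.06 = 0.4168 m/d → t_A = 202/0.4168 = 484.7 d
Zone B: v = q/n = 0.02501/0.29 = 0.08623 m/d → t_B = 284/0.08623 = 3293 d
Total t = 484.7 + 3293 = 3778 d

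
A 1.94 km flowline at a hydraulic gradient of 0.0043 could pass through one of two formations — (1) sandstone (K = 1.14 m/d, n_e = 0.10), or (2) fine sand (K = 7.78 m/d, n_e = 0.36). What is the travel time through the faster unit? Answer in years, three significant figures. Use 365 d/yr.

57.2 years

Unit 1 (sandstone): v = 1.14×0.0043/0.10 = 0.04902 m/d, t = 1940/0.04902 = 39580 d
Unit 2 (fine sand): v = 7.78×0.0043/0.36 = 0.09293 m/d, t = 1940/0.09293 = 20880 d
Faster: 20880 d / 365 = 57.2 yr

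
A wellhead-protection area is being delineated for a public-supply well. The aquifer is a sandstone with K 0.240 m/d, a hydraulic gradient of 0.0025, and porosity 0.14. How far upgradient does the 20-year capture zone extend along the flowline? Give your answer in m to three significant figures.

q = Ki = 0.240 × 0.0025 = 6.000e-4 m/d
v_s = q/n_e = 6.000e-4/0.14 = 0.004286 m/d
T = 20 yr × 365 = 7300 d
L = v × T = 0.004286 × 7300 = 31.29 m

31.3 m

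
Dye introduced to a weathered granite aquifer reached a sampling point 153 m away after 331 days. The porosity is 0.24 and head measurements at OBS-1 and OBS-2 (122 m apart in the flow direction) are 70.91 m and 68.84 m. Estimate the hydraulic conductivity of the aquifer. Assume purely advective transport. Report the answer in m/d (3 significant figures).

6.54 m/d

Hydraulic gradient i = (70.91 − 68.84) / 122 = 2.07 / 122 = 0.01697
v = L / t = 153 / 331 = 0.4622 m/d
K = v · n / i = 0.4622 × 0.24 / 0.01697 = 6.54 m/d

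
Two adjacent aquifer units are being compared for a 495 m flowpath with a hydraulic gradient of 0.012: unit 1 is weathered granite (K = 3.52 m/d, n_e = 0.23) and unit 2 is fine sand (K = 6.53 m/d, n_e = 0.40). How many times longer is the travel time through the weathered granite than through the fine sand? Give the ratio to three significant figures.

Unit 1 (weathered granite): v = 3.52×0.012/0.23 = 0.1837 m/d, t = 495/0.1837 = 2695 d
Unit 2 (fine sand): v = 6.53×0.012/0.40 = 0.1959 m/d, t = 495/0.1959 = 2527 d
t(weathered granite) / t(fine sand) = 2695/2527 = 1.07

1.07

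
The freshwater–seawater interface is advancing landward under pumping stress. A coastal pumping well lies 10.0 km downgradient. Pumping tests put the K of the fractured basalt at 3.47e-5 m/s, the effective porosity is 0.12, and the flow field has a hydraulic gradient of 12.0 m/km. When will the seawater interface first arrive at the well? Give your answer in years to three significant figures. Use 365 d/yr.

91.4 years

K = 3.47e-5 m/s × 86400 s/d = 2.998 m/d
Specific discharge q = 2.998 × 0.012 = 0.03598 m/d
v_s = q/n_e = 0.03598/0.12 = 0.2998 m/d
L = 10.0 km = 10000 m
t = L / v = 10000 / 0.2998 = 33350 d
   = 33350 / 365 = 91.4 yr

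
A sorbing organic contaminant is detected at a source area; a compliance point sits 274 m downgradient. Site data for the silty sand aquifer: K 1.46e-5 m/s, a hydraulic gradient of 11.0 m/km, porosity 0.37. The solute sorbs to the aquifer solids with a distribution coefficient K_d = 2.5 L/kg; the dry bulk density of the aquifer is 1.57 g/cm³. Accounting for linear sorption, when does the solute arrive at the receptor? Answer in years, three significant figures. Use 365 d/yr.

K = 1.46e-5 m/s × 86400 s/d = 1.261 m/d
q = Ki = 1.261 × 0.011 = 0.01388 m/d
Seepage velocity v = q / n = 0.01388 / 0.37 = 0.03750 m/d
Retardation R = 1 + ρ_b·K_d/n = 1 + 1.57×2.5/0.37 = 11.61
Contaminant velocity v_c = v/R = 0.03750/11.61 = 0.003231 m/d
t = L/v_c = 274/0.003231 = 84810 d
   = 84810/365 = 232 yr

232 years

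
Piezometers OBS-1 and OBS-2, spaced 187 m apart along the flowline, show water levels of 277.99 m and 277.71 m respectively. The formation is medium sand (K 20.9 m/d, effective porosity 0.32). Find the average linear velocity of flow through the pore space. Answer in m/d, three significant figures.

Hydraulic gradient i = (277.99 − 277.71) / 187 = 0.28 / 187 = 0.001497
Specific discharge q = 20.9 × 0.001497 = 0.03129 m/d
Average linear velocity = 0.03129 / 0.32 = 0.09779 m/d

0.0978 m/d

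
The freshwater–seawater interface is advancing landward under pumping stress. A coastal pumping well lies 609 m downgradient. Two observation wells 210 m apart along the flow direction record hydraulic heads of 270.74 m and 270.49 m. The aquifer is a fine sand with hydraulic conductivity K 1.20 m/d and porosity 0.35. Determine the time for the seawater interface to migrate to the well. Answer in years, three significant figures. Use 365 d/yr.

409 years

Hydraulic gradient i = (270.74 − 270.49) / 210 = 0.25 / 210 = 0.001190
q = Ki = 1.20 × 0.001190 = 0.001429 m/d
v = Ki/n = 1.20·0.001190/0.35 = 0.004082 m/d
t = L / v = 609 / 0.004082 = 149200 d
   = 149200 / 365 = 409 yr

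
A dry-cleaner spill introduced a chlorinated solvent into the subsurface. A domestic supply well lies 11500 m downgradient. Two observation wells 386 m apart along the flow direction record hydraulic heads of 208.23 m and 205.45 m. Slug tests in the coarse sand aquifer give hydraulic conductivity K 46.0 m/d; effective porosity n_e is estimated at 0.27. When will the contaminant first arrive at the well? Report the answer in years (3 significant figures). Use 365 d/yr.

25.7 years

Hydraulic gradient i = (208.23 − 205.45) / 386 = 2.78 / 386 = 0.007202
Darcy flux q = K·i = 46.0 × 0.007202 = 0.3313 m/d
Average linear velocity = 0.3313 / 0.27 = 1.227 m/d
t = L / v = 11500 / 1.227 = 9372 d
   = 9372 / 365 = 25.7 yr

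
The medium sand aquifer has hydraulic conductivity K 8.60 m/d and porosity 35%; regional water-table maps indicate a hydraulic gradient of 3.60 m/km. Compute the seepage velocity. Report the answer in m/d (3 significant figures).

Specific discharge q = 8.60 × 0.0036 = 0.03096 m/d
v = Ki/n = 8.60·0.0036/0.35 = 0.08846 m/d

0.0885 m/d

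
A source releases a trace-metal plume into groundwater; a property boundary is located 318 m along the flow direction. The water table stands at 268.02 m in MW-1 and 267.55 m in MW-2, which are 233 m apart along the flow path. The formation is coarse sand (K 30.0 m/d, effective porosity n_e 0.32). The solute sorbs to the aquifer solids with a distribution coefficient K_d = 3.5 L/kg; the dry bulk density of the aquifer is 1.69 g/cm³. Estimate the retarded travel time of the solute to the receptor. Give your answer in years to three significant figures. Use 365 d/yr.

89.8 years

Hydraulic gradient i = (268.02 − 267.55) / 233 = 0.47 / 233 = 0.002017
Darcy flux q = K·i = 30.0 × 0.002017 = 0.06052 m/d
v_s = q/n_e = 0.06052/0.32 = 0.1891 m/d
Retardation R = 1 + ρ_b·K_d/n = 1 + 1.69×3.5/0.32 = 19.48
Contaminant velocity v_c = v/R = 0.1891/19.48 = 0.009706 m/d
t = L/v_c = 318/0.009706 = 32760 d
   = 32760/365 = 89.8 yr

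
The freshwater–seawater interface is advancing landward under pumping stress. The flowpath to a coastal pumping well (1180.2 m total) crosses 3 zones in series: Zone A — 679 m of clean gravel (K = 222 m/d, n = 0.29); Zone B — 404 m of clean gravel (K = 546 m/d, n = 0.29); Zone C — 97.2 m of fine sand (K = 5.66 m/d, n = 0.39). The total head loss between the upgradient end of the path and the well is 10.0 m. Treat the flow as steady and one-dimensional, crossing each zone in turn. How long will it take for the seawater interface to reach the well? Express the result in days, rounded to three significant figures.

Continuity: the same q passes through each zone, so ΔH = q·Σ(L_j/K_j) — the zones act as resistances in series.
Σ(L/K) = 679/222 + 404/546 + 97.2/5.66 = 3.059 + 0.7399 + 17.17 = 20.97 d
q = ΔH / Σ(L/K) = 10.0 / 20.97 = 0.4768 m/d (same in every zone)
Zone A: v = q/n = 0.4768/0.29 = 1.644 m/d → t_A = 679/1.644 = 413.0 d
Zone B: v = q/n = 0.4768/0.29 = 1.644 m/d → t_B = 404/1.644 = 245.7 d
Zone C: v = q/n = 0.4768/0.39 = 1.223 m/d → t_C = 97.2/1.223 = 79.50 d
Total t = 413.0 + 245.7 + 79.50 = 738.2 d

738 days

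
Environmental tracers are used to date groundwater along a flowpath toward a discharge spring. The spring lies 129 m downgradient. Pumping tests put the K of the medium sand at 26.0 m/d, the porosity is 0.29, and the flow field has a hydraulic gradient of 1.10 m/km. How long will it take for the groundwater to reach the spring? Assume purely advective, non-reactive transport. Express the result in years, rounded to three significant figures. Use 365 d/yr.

q = Ki = 26.0 × 0.0011 = 0.02860 m/d
Average linear velocity = 0.02860 / 0.29 = 0.09862 m/d
t = L / v = 129 / 0.09862 = 1308 d
   = 1308 / 365 = 3.58 yr

3.58 years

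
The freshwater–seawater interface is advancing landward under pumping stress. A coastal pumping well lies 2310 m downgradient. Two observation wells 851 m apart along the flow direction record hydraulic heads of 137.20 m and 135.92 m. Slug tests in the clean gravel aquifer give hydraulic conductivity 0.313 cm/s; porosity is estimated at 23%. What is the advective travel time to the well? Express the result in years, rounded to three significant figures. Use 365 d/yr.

Hydraulic gradient i = (137.20 − 135.92) / 851 = 1.28 / 851 = 0.001504
K = 0.313 cm/s × 864 = 270.4 m/d
q = Ki = 270.4 × 0.001504 = 0.4068 m/d
Seepage velocity v = q / n = 0.4068 / 0.23 = 1.769 m/d
t = L / v = 2310 / 1.769 = 1306 d
   = 1306 / 365 = 3.58 yr

3.58 years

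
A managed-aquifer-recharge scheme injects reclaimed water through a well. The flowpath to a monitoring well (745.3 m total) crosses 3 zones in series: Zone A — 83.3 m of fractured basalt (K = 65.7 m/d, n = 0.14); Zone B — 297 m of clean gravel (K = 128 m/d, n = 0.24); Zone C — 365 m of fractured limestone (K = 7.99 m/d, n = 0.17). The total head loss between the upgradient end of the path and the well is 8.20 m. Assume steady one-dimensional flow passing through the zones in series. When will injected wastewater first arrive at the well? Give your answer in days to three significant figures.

871 days

Continuity: the same q passes through each zone, so ΔH = q·Σ(L_j/K_j) — the zones act as resistances in series.
Σ(L/K) = 83.3/65.7 + 297/128 + 365/7.99 = 1.268 + 2.320 + 45.68 = 49.27 d
q = ΔH / Σ(L/K) = 8.20 / 49.27 = 0.1664 m/d (same in every zone)
Zone A: v = q/n = 0.1664/0.14 = 1.189 m/d → t_A = 83.3/1.189 = 70.07 d
Zone B: v = q/n = 0.1664/0.24 = 0.6935 m/d → t_B = 297/0.6935 = 428.3 d
Zone C: v = q/n = 0.1664/0.17 = 0.9790 m/d → t_C = 365/0.9790 = 372.8 d
Total t = 70.07 + 428.3 + 372.8 = 871.2 d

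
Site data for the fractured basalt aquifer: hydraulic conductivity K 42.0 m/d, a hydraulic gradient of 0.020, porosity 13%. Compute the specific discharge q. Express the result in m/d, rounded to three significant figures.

0.840 m/d

Darcy flux q = K·i = 42.0 × 0.020 = 0.8400 m/d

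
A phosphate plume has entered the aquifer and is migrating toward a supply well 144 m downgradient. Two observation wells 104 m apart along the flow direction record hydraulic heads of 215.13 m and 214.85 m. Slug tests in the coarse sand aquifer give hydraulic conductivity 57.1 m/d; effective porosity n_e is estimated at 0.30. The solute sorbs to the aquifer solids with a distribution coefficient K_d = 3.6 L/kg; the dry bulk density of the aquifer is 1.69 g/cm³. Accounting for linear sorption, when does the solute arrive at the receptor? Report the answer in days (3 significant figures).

5980 days

Hydraulic gradient i = (215.13 − 214.85) / 104 = 0.28 / 104 = 0.002692
Specific discharge q = 57.1 × 0.002692 = 0.1537 m/d
Average linear velocity = 0.1537 / 0.30 = 0.5124 m/d
Retardation R = 1 + ρ_b·K_d/n = 1 + 1.69×3.6/0.30 = 21.28
Contaminant velocity v_c = v/R = 0.5124/21.28 = 0.02408 m/d
t = L/v_c = 144/0.02408 = 5980 d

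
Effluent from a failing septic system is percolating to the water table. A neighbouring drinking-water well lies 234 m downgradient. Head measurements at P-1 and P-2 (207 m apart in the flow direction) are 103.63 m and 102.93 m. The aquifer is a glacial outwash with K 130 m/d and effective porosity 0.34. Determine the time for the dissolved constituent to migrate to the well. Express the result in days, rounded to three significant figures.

Hydraulic gradient i = (103.63 − 102.93) / 207 = 0.70 / 207 = 0.003382
Specific discharge q = 130 × 0.003382 = 0.4396 m/d
v = Ki/n = 130·0.003382/0.34 = 1.293 m/d
t = L / v = 234 / 1.293 = 181.0 d

181 days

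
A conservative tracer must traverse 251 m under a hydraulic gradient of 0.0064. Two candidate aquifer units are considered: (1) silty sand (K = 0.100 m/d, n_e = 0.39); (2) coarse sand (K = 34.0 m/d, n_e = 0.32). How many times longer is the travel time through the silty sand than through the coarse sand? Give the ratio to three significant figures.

414

Unit 1 (silty sand): v = 0.100×0.0064/0.39 = 0.001641 m/d, t = 251/0.001641 = 153000 d
Unit 2 (coarse sand): v = 34.0×0.0064/0.32 = 0.6800 m/d, t = 251/0.6800 = 369.1 d
t(silty sand) / t(coarse sand) = 153000/369.1 = 414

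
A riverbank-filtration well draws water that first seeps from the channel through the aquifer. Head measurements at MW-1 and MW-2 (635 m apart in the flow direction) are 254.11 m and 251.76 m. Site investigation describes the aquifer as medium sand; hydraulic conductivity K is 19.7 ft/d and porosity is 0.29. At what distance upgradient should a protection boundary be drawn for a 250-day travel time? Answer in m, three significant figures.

19.2 m

Hydraulic gradient i = (254.11 − 251.76) / 635 = 2.35 / 635 = 0.003701
K = 19.7 ft/d × 0.3048 = 6.005 m/d
q = Ki = 6.005 × 0.003701 = 0.02222 m/d
v_s = q/n_e = 0.02222/0.29 = 0.07663 m/d
L = v × T = 0.07663 × 250 = 19.16 m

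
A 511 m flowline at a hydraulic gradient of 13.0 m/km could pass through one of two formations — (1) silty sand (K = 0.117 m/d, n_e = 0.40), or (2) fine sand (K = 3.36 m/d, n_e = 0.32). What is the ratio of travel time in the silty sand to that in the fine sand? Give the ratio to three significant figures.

35.9

Unit 1 (silty sand): v = 0.117×0.013/0.40 = 0.003803 m/d, t = 511/0.003803 = 134400 d
Unit 2 (fine sand): v = 3.36×0.013/0.32 = 0.1365 m/d, t = 511/0.1365 = 3744 d
t(silty sand) / t(fine sand) = 134400/3744 = 35.9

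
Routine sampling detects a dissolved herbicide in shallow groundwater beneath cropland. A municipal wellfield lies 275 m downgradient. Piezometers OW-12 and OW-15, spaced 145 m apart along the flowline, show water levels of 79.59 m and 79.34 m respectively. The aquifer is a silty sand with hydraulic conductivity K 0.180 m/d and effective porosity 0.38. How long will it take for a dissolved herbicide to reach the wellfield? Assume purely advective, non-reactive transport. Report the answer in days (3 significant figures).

Hydraulic gradient i = (79.59 − 79.34) / 145 = 0.25 / 145 = 0.001724
Specific discharge q = 0.180 × 0.001724 = 3.103e-4 m/d
Seepage velocity v = q / n = 3.103e-4 / 0.38 = 8.167e-4 m/d
t = L / v = 275 / 8.167e-4 = 336700 d

337000 days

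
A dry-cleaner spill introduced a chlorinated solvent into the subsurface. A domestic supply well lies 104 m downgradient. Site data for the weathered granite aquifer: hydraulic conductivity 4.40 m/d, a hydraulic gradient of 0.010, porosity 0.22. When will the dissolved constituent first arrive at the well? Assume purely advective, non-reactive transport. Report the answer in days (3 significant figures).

520 days

Darcy flux q = K·i = 4.40 × 0.010 = 0.04400 m/d
v = Ki/n = 4.40·0.010/0.22 = 0.2000 m/d
t = L / v = 104 / 0.2000 = 520.0 d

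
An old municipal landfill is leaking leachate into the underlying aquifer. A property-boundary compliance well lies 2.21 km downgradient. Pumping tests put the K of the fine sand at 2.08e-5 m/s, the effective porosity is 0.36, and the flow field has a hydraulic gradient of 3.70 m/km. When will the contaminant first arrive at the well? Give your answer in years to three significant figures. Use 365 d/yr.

K = 2.08e-5 m/s × 86400 s/d = 1.797 m/d
q = Ki = 1.797 × 0.0037 = 0.006649 m/d
v = Ki/n = 1.797·0.0037/0.36 = 0.01847 m/d
L = 2.21 km = 2210 m
t = L / v = 2210 / 0.01847 = 119700 d
   = 119700 / 365 = 328 yr

328 years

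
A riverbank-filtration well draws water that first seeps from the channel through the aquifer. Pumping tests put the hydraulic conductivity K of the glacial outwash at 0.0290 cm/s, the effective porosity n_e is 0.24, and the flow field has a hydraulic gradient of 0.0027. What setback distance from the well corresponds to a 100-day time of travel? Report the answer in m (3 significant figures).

28.2 m

K = 0.0290 cm/s × 864 = 25.06 m/d
Specific discharge q = 25.06 × 0.0027 = 0.06765 m/d
v = Ki/n = 25.06·0.0027/0.24 = 0.2819 m/d
L = v × T = 0.2819 × 100 = 28.19 m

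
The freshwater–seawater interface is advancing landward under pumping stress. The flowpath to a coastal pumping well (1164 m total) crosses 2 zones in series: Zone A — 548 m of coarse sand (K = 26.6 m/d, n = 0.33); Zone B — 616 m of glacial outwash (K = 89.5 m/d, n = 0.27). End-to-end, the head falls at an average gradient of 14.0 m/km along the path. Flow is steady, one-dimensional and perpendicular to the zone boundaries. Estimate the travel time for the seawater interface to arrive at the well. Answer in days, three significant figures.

Continuity: the same q passes through each zone, so ΔH = q·Σ(L_j/K_j) — the zones act as resistances in series.
Σ(L/K) = 548/26.6 + 616/89.5 = 20.60 + 6.883 = 27.48 d
K_eq = L_total / Σ(L/K) = 1164 / 27.48 = 42.35 m/d
q = K_eq · i = 42.35 × 0.014 = 0.5929 m/d (same in every zone)
Zone A: v = q/n = 0.5929/0.33 = 1.797 m/d → t_A = 548/1.797 = 305.0 d
Zone B: v = q/n = 0.5929/0.27 = 2.196 m/d → t_B = 616/2.196 = 280.5 d
Total t = 305.0 + 280.5 = 585.5 d

586 days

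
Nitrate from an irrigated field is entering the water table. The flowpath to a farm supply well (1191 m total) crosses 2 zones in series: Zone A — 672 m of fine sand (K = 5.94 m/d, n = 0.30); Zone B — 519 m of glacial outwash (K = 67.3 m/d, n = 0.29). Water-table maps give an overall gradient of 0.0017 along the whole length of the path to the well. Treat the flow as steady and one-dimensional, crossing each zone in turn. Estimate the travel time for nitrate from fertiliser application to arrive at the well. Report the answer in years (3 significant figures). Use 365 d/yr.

Continuity: the same q passes through each zone, so ΔH = q·Σ(L_j/K_j) — the zones act as resistances in series.
Σ(L/K) = 672/5.94 + 519/67.3 = 113.1 + 7.712 = 120.8 d
K_eq = L_total / Σ(L/K) = 1191 / 120.8 = 9.856 m/d
q = K_eq · i = 9.856 × 0.0017 = 0.01675 m/d (same in every zone)
Zone A: v = q/n = 0.01675/0.30 = 0.05585 m/d → t_A = 672/0.05585 = 12030 d
Zone B: v = q/n = 0.01675/0.29 = 0.05778 m/d → t_B = 519/0.05778 = 8983 d
Total t = 12030 + 8983 = 21020 d
   = 21020 / 365 = 57.6 yr

57.6 years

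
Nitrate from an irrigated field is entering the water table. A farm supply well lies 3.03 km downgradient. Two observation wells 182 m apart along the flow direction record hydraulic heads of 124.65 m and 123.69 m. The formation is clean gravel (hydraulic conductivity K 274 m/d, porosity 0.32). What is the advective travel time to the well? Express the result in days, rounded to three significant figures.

671 days

Hydraulic gradient i = (124.65 − 123.69) / 182 = 0.96 / 182 = 0.005275
q = Ki = 274 × 0.005275 = 1.445 m/d
Seepage velocity v = q / n = 1.445 / 0.32 = 4.516 m/d
L = 3.03 km = 3030 m
t = L / v = 3030 / 4.516 = 670.9 d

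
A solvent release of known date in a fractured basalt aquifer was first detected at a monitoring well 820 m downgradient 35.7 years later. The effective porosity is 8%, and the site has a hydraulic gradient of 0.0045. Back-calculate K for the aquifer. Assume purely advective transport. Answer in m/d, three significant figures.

1.12 m/d

t = 35.7 years = 13030 d
v = L / t = 820 / 13030 = 0.06293 m/d
K = v · n / i = 0.06293 × 0.08 / 0.0045 = 1.12 m/d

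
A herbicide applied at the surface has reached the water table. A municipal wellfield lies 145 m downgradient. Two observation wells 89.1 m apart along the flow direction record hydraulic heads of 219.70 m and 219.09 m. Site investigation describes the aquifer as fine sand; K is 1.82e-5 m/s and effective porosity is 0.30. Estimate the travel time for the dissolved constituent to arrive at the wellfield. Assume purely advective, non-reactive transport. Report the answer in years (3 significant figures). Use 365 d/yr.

Hydraulic gradient i = (219.70 − 219.09) / 89.1 = 0.61 / 89.1 = 0.006846
K = 1.82e-5 m/s × 86400 s/d = 1.572 m/d
Specific discharge q = 1.572 × 0.006846 = 0.01077 m/d
v = Ki/n = 1.572·0.006846/0.30 = 0.03589 m/d
t = L / v = 145 / 0.03589 = 4041 d
   = 4041 / 365 = 11.1 yr

11.1 years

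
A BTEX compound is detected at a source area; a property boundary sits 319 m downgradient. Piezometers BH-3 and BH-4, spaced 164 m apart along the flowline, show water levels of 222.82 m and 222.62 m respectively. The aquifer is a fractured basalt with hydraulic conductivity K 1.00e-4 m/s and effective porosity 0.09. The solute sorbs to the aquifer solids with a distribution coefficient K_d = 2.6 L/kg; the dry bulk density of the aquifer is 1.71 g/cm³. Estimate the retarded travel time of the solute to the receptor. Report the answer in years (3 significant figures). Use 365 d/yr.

376 years

Hydraulic gradient i = (222.82 − 222.62) / 164 = 0.20 / 164 = 0.001220
K = 1.00e-4 m/s × 86400 s/d = 8.640 m/d
Specific discharge q = 8.640 × 0.001220 = 0.01054 m/d
Seepage velocity v = q / n = 0.01054 / 0.09 = 0.1171 m/d
Retardation R = 1 + ρ_b·K_d/n = 1 + 1.71×2.6/0.09 = 50.40
Contaminant velocity v_c = v/R = 0.1171/50.40 = 0.002323 m/d
t = L/v_c = 319/0.002323 = 137300 d
   = 137300/365 = 376 yr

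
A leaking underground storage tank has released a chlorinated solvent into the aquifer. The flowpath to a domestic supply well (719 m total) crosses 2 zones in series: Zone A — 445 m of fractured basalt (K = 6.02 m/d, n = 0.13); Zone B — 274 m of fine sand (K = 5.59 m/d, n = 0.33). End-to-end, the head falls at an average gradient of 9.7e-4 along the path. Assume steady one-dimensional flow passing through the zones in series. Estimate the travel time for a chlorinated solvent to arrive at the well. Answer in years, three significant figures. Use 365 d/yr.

Continuity: the same q passes through each zone, so ΔH = q·Σ(L_j/K_j) — the zones act as resistances in series.
Σ(L/K) = 445/6.02 + 274/5.59 = 73.92 + 49.02 = 122.9 d
K_eq = L_total / Σ(L/K) = 719 / 122.9 = 5.849 m/d
q = K_eq · i = 5.849 × 9.7e-4 = 0.005673 m/d (same in every zone)
Zone A: v = q/n = 0.005673/0.13 = 0.04364 m/d → t_A = 445/0.04364 = 10200 d
Zone B: v = q/n = 0.005673/0.33 = 0.01719 m/d → t_B = 274/0.01719 = 15940 d
Total t = 10200 + 15940 = 26140 d
   = 26140 / 365 = 71.6 yr

71.6 years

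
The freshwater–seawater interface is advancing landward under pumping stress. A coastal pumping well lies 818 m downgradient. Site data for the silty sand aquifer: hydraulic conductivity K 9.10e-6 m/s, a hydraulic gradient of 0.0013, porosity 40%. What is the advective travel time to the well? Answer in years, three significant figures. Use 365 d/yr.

K = 9.10e-6 m/s × 86400 s/d = 0.7862 m/d
Specific discharge q = 0.7862 × 0.0013 = 0.001022 m/d
Seepage velocity v = q / n = 0.001022 / 0.40 = 0.002555 m/d
t = L / v = 818 / 0.002555 = 320100 d
   = 320100 / 365 = 877 yr

877 years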